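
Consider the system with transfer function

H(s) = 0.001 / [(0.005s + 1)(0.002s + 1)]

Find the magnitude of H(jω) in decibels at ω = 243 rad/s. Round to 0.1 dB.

-64.9 dB

At ω = 243 rad/s:
pole (1 + j243·0.005) = 1 + j1.215 → |·| ≈ 1.5736, ∠ ≈ 50.54°
pole (1 + j243·0.002) = 1 + j0.486 → |·| ≈ 1.1118, ∠ ≈ 25.92°
|H| = 0.001 · 1 / (1.5736 · 1.1118) ≈ 0.00057158
Gain = 20 log₁₀(0.00057158) ≈ -64.86 dB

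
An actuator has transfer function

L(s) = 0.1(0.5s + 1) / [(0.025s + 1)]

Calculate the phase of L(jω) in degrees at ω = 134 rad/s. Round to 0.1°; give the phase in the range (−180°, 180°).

At ω = 134 rad/s:
zero (1 + j134·0.5) = 1 + j67 → |·| ≈ 67.007, ∠ ≈ 89.14°
pole (1 + j134·0.025) = 1 + j3.35 → |·| ≈ 3.4961, ∠ ≈ 73.38°
∠L = (89.14°) − (73.38°) = 15.76°

15.8°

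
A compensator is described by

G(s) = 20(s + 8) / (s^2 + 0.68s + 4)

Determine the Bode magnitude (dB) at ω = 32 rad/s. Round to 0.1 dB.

-3.8 dB

At s = jω = j32:
zero (s+8): 8 + j32 → |·| = √(8²+32²) = √1088 ≈ 32.985, ∠ = arctan(32/8) ≈ 75.96°
quadratic: (j32)² + 0.68·j32 + 4 = -1020 + j21.76 → |·| ≈ 1020.2, ∠ ≈ 178.78°
|G| = 20 · 32.985 / 1020.2 ≈ 0.64664
Gain = 20 log₁₀(0.64664) ≈ -3.79 dB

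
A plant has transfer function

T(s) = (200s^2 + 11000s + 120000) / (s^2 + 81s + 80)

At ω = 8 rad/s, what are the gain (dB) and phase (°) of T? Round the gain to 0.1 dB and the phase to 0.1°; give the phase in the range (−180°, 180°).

46.6 dB, -49.2°

Substitute s = j8:
Numerator: 200(j8)^2 + 11000(j8) + 120000 = 107200 + j88000
Denominator: (j8)^2 + 81(j8) + 80 = 16 + j648
|N| = √(107200² + 88000²) ≈ 1.3869e+05, ∠N ≈ 39.38°
|D| = √(16² + 648²) ≈ 648.2, ∠D ≈ 88.59°
|T| = 1.3869e+05 / 648.2 ≈ 213.96
Gain = 20 log₁₀(213.96) ≈ 46.61 dB
∠T = 39.38° − 88.59° = -49.21°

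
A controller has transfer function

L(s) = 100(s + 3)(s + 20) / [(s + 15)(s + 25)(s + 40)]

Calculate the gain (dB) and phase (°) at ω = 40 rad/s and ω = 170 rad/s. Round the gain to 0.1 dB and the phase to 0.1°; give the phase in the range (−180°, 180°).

ω = 40: 3.9 dB, -23.3°; ω = 170: -4.9 dB, -71.1°

At s = jω = j40:
zero (s+3): 3 + j40 → |·| = √(3²+40²) = √1609 ≈ 40.112, ∠ = arctan(40/3) ≈ 85.71°
zero (s+20): 20 + j40 → |·| = √(20²+40²) = √2000 ≈ 44.721, ∠ = arctan(40/20) ≈ 63.43°
pole (s+15): 15 + j40 → |·| = √(15²+40²) = √1825 ≈ 42.72, ∠ = arctan(40/15) ≈ 69.44°
pole (s+25): 25 + j40 → |·| = √(25²+40²) = √2225 ≈ 47.17, ∠ = arctan(40/25) ≈ 57.99°
pole (s+40): 40 + j40 → |·| = √(40²+40²) = √3200 ≈ 56.569, ∠ = arctan(40/40) ≈ 45.00°
|L| = 100 · 1793.8 / 1.1399e+05 ≈ 1.5736
Gain = 20 log₁₀(1.5736) ≈ 3.94 dB
∠L = 149.14° − 172.43° = -23.29°

At s = jω = j170:
zero (s+3): 3 + j170 → |·| = √(3²+170²) = √28909 ≈ 170.03, ∠ = arctan(170/3) ≈ 88.99°
zero (s+20): 20 + j170 → |·| = √(20²+170²) = √29300 ≈ 171.17, ∠ = arctan(170/20) ≈ 83.29°
pole (s+15): 15 + j170 → |·| = √(15²+170²) = √29125 ≈ 170.66, ∠ = arctan(170/15) ≈ 84.96°
pole (s+25): 25 + j170 → |·| = √(25²+170²) = √29525 ≈ 171.83, ∠ = arctan(170/25) ≈ 81.63°
pole (s+40): 40 + j170 → |·| = √(40²+170²) = √30500 ≈ 174.64, ∠ = arctan(170/40) ≈ 76.76°
|L| = 100 · 29104 / 5.1212e+06 ≈ 0.5683
Gain = 20 log₁₀(0.5683) ≈ -4.91 dB
∠L = 172.28° − 243.35° = -71.07°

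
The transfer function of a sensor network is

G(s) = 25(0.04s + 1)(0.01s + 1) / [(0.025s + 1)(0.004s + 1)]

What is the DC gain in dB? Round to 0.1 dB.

G(0) = 25 · 1 / 1 = 25
20 log₁₀(25) ≈ 27.96 dB

28.0 dB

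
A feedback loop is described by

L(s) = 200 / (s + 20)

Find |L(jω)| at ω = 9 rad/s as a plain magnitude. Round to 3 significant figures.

At s = jω = j9:
pole (s+20): 20 + j9 → |·| = √(20²+9²) = √481 ≈ 21.932, ∠ = arctan(9/20) ≈ 24.23°
|L| = 200 / 21.932 ≈ 9.1191

9.12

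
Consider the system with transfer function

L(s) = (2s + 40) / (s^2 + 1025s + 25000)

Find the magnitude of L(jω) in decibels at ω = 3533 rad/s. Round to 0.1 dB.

Substitute s = j3533:
Numerator: 2(j3533) + 40 = 40 + j7066
Denominator: (j3533)^2 + 1025(j3533) + 25000 = -12457089 + j3621325
|N| = √(40² + 7066²) ≈ 7066.1, ∠N ≈ 89.68°
|D| = √(12457089² + 3621325²) ≈ 1.2973e+07, ∠D ≈ 163.79°
|L| = 7066.1 / 1.2973e+07 ≈ 0.00054468
Gain = 20 log₁₀(0.00054468) ≈ -65.28 dB

-65.3 dB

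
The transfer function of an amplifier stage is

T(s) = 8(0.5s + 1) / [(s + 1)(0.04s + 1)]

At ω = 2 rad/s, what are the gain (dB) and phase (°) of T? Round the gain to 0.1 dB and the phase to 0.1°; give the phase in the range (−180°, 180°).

14.1 dB, -23.0°

At ω = 2 rad/s:
zero (1 + j2·0.5) = 1 + j1 → |·| ≈ 1.4142, ∠ ≈ 45.00°
pole (1 + j2·1) = 1 + j2 → |·| ≈ 2.2361, ∠ ≈ 63.43°
pole (1 + j2·0.04) = 1 + j0.08 → |·| ≈ 1.0032, ∠ ≈ 4.57°
|T| = 8 · 1.4142 / (2.2361 · 1.0032) ≈ 5.0434
Gain = 20 log₁₀(5.0434) ≈ 14.05 dB
∠T = (45.00°) − (63.43° + 4.57°) = -23.00°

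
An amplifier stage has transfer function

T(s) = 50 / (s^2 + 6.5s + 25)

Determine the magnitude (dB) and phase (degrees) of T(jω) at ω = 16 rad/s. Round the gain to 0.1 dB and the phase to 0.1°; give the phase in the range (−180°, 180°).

-14.1 dB, -155.8°

At s = jω = j16:
quadratic: (j16)² + 6.5·j16 + 25 = -231 + j104 → |·| ≈ 253.33, ∠ ≈ 155.76°
|T| = 50 / 253.33 ≈ 0.19737
Gain = 20 log₁₀(0.19737) ≈ -14.09 dB
∠T = 0.00° − 155.76° = -155.76°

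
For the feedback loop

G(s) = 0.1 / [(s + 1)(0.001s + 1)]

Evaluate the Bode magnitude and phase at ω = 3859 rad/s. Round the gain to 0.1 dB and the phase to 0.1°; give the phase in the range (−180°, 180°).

At ω = 3859 rad/s:
pole (1 + j3859·1) = 1 + j3859 → |·| ≈ 3859, ∠ ≈ 89.99°
pole (1 + j3859·0.001) = 1 + j3.859 → |·| ≈ 3.9865, ∠ ≈ 75.47°
|G| = 0.1 · 1 / (3859 · 3.9865) ≈ 6.5003e-06
Gain = 20 log₁₀(6.5003e-06) ≈ -103.74 dB
∠G = (0°) − (89.99° + 75.47°) = -165.46°

-103.7 dB, -165.5°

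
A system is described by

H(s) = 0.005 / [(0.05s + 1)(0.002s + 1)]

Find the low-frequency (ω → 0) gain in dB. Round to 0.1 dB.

-46.0 dB

H(0) = 0.005 · 1 / 1 = 0.005
20 log₁₀(0.005) ≈ -46.02 dB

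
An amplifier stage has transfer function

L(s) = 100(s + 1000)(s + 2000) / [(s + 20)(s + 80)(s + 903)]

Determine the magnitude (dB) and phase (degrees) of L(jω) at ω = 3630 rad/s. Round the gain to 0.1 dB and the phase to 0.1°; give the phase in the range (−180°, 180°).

At s = jω = j3630:
zero (s+1000): 1000 + j3630 → |·| = √(1000²+3630²) = √14176900 ≈ 3765.2, ∠ = arctan(3630/1000) ≈ 74.60°
zero (s+2000): 2000 + j3630 → |·| = √(2000²+3630²) = √17176900 ≈ 4144.5, ∠ = arctan(3630/2000) ≈ 61.15°
pole (s+20): 20 + j3630 → |·| = √(20²+3630²) = √13177300 ≈ 3630.1, ∠ = arctan(3630/20) ≈ 89.68°
pole (s+80): 80 + j3630 → |·| = √(80²+3630²) = √13183300 ≈ 3630.9, ∠ = arctan(3630/80) ≈ 88.74°
pole (s+903): 903 + j3630 → |·| = √(903²+3630²) = √13992309 ≈ 3740.6, ∠ = arctan(3630/903) ≈ 76.03°
|L| = 100 · 1.5605e+07 / 4.9303e+10 ≈ 0.031651
Gain = 20 log₁₀(0.031651) ≈ -29.99 dB
∠L = 135.75° − 254.45° = -118.70°

-30.0 dB, -118.7°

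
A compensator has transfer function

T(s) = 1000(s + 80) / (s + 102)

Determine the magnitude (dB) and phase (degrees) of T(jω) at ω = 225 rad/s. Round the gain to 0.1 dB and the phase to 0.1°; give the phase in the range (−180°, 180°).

59.7 dB, 4.8°

At s = jω = j225:
zero (s+80): 80 + j225 → |·| = √(80²+225²) = √57025 ≈ 238.8, ∠ = arctan(225/80) ≈ 70.43°
pole (s+102): 102 + j225 → |·| = √(102²+225²) = √61029 ≈ 247.04, ∠ = arctan(225/102) ≈ 65.61°
|T| = 1000 · 238.8 / 247.04 ≈ 966.65
Gain = 20 log₁₀(966.65) ≈ 59.71 dB
∠T = 70.43° − 65.61° = 4.82°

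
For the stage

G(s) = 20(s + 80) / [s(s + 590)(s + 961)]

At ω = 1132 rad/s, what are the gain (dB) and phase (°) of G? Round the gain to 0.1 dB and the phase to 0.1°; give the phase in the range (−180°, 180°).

-99.5 dB, -116.2°

At s = jω = j1132:
zero (s+80): 80 + j1132 → |·| = √(80²+1132²) = √1287824 ≈ 1134.8, ∠ = arctan(1132/80) ≈ 85.96°
pole (s+590): 590 + j1132 → |·| = √(590²+1132²) = √1629524 ≈ 1276.5, ∠ = arctan(1132/590) ≈ 62.47°
pole (s+961): 961 + j1132 → |·| = √(961²+1132²) = √2204945 ≈ 1484.9, ∠ = arctan(1132/961) ≈ 49.67°
pole at origin: |s| = 1132, ∠ = 90.00° (in denominator)
|G| = 20 · 1134.8 / 2.1457e+09 ≈ 1.0577e-05
Gain = 20 log₁₀(1.0577e-05) ≈ -99.51 dB
∠G = 85.96° − 202.14° = -116.18°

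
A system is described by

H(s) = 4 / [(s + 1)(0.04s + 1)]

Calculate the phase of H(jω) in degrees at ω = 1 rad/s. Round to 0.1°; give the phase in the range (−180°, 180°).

-47.3°

At ω = 1 rad/s:
pole (1 + j1·1) = 1 + j1 → |·| ≈ 1.4142, ∠ ≈ 45.00°
pole (1 + j1·0.04) = 1 + j0.04 → |·| ≈ 1.0008, ∠ ≈ 2.29°
∠H = (0°) − (45.00° + 2.29°) = -47.29°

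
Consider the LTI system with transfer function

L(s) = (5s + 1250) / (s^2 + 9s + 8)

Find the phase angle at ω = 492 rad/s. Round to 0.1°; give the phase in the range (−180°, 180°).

Substitute s = j492:
Numerator: 5(j492) + 1250 = 1250 + j2460
Denominator: (j492)^2 + 9(j492) + 8 = -242056 + j4428
|N| = √(1250² + 2460²) ≈ 2759.4, ∠N ≈ 63.06°
|D| = √(242056² + 4428²) ≈ 2.421e+05, ∠D ≈ 178.95°
∠L = 63.06° − 178.95° = -115.89°

-115.9°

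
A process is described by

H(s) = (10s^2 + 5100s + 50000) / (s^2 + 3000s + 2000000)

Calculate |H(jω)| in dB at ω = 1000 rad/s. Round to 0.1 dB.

Substitute s = j1000:
Numerator: 10(j1000)^2 + 5100(j1000) + 50000 = -9950000 + j5100000
Denominator: (j1000)^2 + 3000(j1000) + 2000000 = 1000000 + j3000000
|N| = √(9950000² + 5100000²) ≈ 1.1181e+07, ∠N ≈ 152.86°
|D| = √(1000000² + 3000000²) ≈ 3.1623e+06, ∠D ≈ 71.57°
|H| = 1.1181e+07 / 3.1623e+06 ≈ 3.5357
Gain = 20 log₁₀(3.5357) ≈ 10.97 dB

11.0 dB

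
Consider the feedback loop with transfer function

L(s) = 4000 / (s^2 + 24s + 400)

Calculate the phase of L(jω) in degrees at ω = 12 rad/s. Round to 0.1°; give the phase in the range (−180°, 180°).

At s = jω = j12:
quadratic: (j12)² + 24·j12 + 400 = 256 + j288 → |·| ≈ 385.33, ∠ ≈ 48.37°
∠L = 0.00° − 48.37° = -48.37°

-48.4°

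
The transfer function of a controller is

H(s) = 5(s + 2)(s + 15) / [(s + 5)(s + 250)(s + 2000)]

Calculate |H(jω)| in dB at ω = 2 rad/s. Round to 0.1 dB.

-82.0 dB

At s = jω = j2:
zero (s+2): 2 + j2 → |·| = √(2²+2²) = √8 ≈ 2.8284, ∠ = arctan(2/2) ≈ 45.00°
zero (s+15): 15 + j2 → |·| = √(15²+2²) = √229 ≈ 15.133, ∠ = arctan(2/15) ≈ 7.59°
pole (s+5): 5 + j2 → |·| = √(5²+2²) = √29 ≈ 5.3852, ∠ = arctan(2/5) ≈ 21.80°
pole (s+250): 250 + j2 → |·| = √(250²+2²) = √62504 ≈ 250.01, ∠ = arctan(2/250) ≈ 0.46°
pole (s+2000): 2000 + j2 → |·| = √(2000²+2²) = √4000004 ≈ 2000, ∠ = arctan(2/2000) ≈ 0.06°
|H| = 5 · 42.802 / 2.6927e+06 ≈ 7.9478e-05
Gain = 20 log₁₀(7.9478e-05) ≈ -82.00 dB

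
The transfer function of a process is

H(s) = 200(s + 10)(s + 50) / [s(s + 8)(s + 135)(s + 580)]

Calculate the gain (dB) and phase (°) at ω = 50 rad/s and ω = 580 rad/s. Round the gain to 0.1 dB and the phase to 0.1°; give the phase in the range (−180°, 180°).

At s = jω = j50:
zero (s+10): 10 + j50 → |·| = √(10²+50²) = √2600 ≈ 50.99, ∠ = arctan(50/10) ≈ 78.69°
zero (s+50): 50 + j50 → |·| = √(50²+50²) = √5000 ≈ 70.711, ∠ = arctan(50/50) ≈ 45.00°
pole (s+8): 8 + j50 → |·| = √(8²+50²) = √2564 ≈ 50.636, ∠ = arctan(50/8) ≈ 80.91°
pole (s+135): 135 + j50 → |·| = √(135²+50²) = √20725 ≈ 143.96, ∠ = arctan(50/135) ≈ 20.32°
pole (s+580): 580 + j50 → |·| = √(580²+50²) = √338900 ≈ 582.15, ∠ = arctan(50/580) ≈ 4.93°
pole at origin: |s| = 50, ∠ = 90.00° (in denominator)
|H| = 200 · 3605.6 / 2.1218e+08 ≈ 0.0033986
Gain = 20 log₁₀(0.0033986) ≈ -49.37 dB
∠H = 123.69° − 196.16° = -72.47°

At s = jω = j580:
zero (s+10): 10 + j580 → |·| = √(10²+580²) = √336500 ≈ 580.09, ∠ = arctan(580/10) ≈ 89.01°
zero (s+50): 50 + j580 → |·| = √(50²+580²) = √338900 ≈ 582.15, ∠ = arctan(580/50) ≈ 85.07°
pole (s+8): 8 + j580 → |·| = √(8²+580²) = √336464 ≈ 580.06, ∠ = arctan(580/8) ≈ 89.21°
pole (s+135): 135 + j580 → |·| = √(135²+580²) = √354625 ≈ 595.5, ∠ = arctan(580/135) ≈ 76.90°
pole (s+580): 580 + j580 → |·| = √(580²+580²) = √672800 ≈ 820.24, ∠ = arctan(580/580) ≈ 45.00°
pole at origin: |s| = 580, ∠ = 90.00° (in denominator)
|H| = 200 · 3.377e+05 / 1.6433e+11 ≈ 0.000411
Gain = 20 log₁₀(0.000411) ≈ -67.72 dB
∠H = 174.08° − 301.11° = -127.03°

ω = 50: -49.4 dB, -72.5°; ω = 580: -67.7 dB, -127.0°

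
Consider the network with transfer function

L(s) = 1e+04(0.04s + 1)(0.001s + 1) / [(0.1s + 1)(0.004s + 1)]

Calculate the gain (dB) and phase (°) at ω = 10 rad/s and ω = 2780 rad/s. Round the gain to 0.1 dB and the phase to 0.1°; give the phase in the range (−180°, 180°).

ω = 10: 77.6 dB, -24.9°; ω = 2780: 60.5 dB, -15.0°

At ω = 10 rad/s:
zero (1 + j10·0.04) = 1 + j0.4 → |·| ≈ 1.077, ∠ ≈ 21.80°
zero (1 + j10·0.001) = 1 + j0.01 → |·| ≈ 1, ∠ ≈ 0.57°
pole (1 + j10·0.1) = 1 + j1 → |·| ≈ 1.4142, ∠ ≈ 45.00°
pole (1 + j10·0.004) = 1 + j0.04 → |·| ≈ 1.0008, ∠ ≈ 2.29°
|L| = 1e+04 · 1.077 · 1 / (1.4142 · 1.0008) ≈ 7609.5
Gain = 20 log₁₀(7609.5) ≈ 77.63 dB
∠L = (21.80° + 0.57°) − (45.00° + 2.29°) = -24.92°

At ω = 2780 rad/s:
zero (1 + j2780·0.04) = 1 + j111.2 → |·| ≈ 111.2, ∠ ≈ 89.48°
zero (1 + j2780·0.001) = 1 + j2.78 → |·| ≈ 2.9544, ∠ ≈ 70.22°
pole (1 + j2780·0.1) = 1 + j278 → |·| ≈ 278, ∠ ≈ 89.79°
pole (1 + j2780·0.004) = 1 + j11.12 → |·| ≈ 11.165, ∠ ≈ 84.86°
|L| = 1e+04 · 111.2 · 2.9544 / (278 · 11.165) ≈ 1058.5
Gain = 20 log₁₀(1058.5) ≈ 60.49 dB
∠L = (89.48° + 70.22°) − (89.79° + 84.86°) = -14.95°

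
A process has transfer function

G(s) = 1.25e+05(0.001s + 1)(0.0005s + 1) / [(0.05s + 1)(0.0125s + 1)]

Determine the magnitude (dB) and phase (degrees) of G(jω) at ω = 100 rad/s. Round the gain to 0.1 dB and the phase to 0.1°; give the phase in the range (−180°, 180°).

83.8 dB, -121.5°

At ω = 100 rad/s:
zero (1 + j100·0.001) = 1 + j0.1 → |·| ≈ 1.005, ∠ ≈ 5.71°
zero (1 + j100·0.0005) = 1 + j0.05 → |·| ≈ 1.0012, ∠ ≈ 2.86°
pole (1 + j100·0.05) = 1 + j5 → |·| ≈ 5.099, ∠ ≈ 78.69°
pole (1 + j100·0.0125) = 1 + j1.25 → |·| ≈ 1.6008, ∠ ≈ 51.34°
|G| = 1.25e+05 · 1.005 · 1.0012 / (5.099 · 1.6008) ≈ 15409
Gain = 20 log₁₀(15409) ≈ 83.76 dB
∠G = (5.71° + 2.86°) − (78.69° + 51.34°) = -121.46°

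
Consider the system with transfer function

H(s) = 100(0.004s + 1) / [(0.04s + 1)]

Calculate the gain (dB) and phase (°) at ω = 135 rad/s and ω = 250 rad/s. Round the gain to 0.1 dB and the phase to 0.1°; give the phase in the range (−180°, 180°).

ω = 135: 26.3 dB, -51.1°; ω = 250: 23.0 dB, -39.3°

At ω = 135 rad/s:
zero (1 + j135·0.004) = 1 + j0.54 → |·| ≈ 1.1365, ∠ ≈ 28.37°
pole (1 + j135·0.04) = 1 + j5.4 → |·| ≈ 5.4918, ∠ ≈ 79.51°
|H| = 100 · 1.1365 / (5.4918) ≈ 20.694
Gain = 20 log₁₀(20.694) ≈ 26.32 dB
∠H = (28.37°) − (79.51°) = -51.14°

At ω = 250 rad/s:
zero (1 + j250·0.004) = 1 + j1 → |·| ≈ 1.4142, ∠ ≈ 45.00°
pole (1 + j250·0.04) = 1 + j10 → |·| ≈ 10.05, ∠ ≈ 84.29°
|H| = 100 · 1.4142 / (10.05) ≈ 14.072
Gain = 20 log₁₀(14.072) ≈ 22.97 dB
∠H = (45.00°) − (84.29°) = -39.29°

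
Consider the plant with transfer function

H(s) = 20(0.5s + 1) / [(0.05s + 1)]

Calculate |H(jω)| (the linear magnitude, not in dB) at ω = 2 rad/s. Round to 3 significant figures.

At ω = 2 rad/s:
zero (1 + j2·0.5) = 1 + j1 → |·| ≈ 1.4142, ∠ ≈ 45.00°
pole (1 + j2·0.05) = 1 + j0.1 → |·| ≈ 1.005, ∠ ≈ 5.71°
|H| = 20 · 1.4142 / (1.005) ≈ 28.143

28.1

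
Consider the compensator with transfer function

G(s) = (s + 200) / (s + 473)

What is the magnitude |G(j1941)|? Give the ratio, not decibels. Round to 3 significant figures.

0.977

Substitute s = j1941:
Numerator: (j1941) + 200 = 200 + j1941
Denominator: (j1941) + 473 = 473 + j1941
|N| = √(200² + 1941²) ≈ 1951.3, ∠N ≈ 84.12°
|D| = √(473² + 1941²) ≈ 1997.8, ∠D ≈ 76.30°
|G| = 1951.3 / 1997.8 ≈ 0.97672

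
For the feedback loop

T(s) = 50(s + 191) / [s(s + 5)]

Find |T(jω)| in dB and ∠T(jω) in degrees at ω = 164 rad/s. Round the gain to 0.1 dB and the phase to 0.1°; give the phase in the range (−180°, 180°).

At s = jω = j164:
zero (s+191): 191 + j164 → |·| = √(191²+164²) = √63377 ≈ 251.75, ∠ = arctan(164/191) ≈ 40.65°
pole (s+5): 5 + j164 → |·| = √(5²+164²) = √26921 ≈ 164.08, ∠ = arctan(164/5) ≈ 88.25°
pole at origin: |s| = 164, ∠ = 90.00° (in denominator)
|T| = 50 · 251.75 / 26909 ≈ 0.46778
Gain = 20 log₁₀(0.46778) ≈ -6.60 dB
∠T = 40.65° − 178.25° = -137.60°

-6.6 dB, -137.6°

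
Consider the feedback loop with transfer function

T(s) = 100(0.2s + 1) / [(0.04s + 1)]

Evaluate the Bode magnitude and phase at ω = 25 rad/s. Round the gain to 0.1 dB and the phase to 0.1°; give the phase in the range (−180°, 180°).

51.1 dB, 33.7°

At ω = 25 rad/s:
zero (1 + j25·0.2) = 1 + j5 → |·| ≈ 5.099, ∠ ≈ 78.69°
pole (1 + j25·0.04) = 1 + j1 → |·| ≈ 1.4142, ∠ ≈ 45.00°
|T| = 100 · 5.099 / (1.4142) ≈ 360.56
Gain = 20 log₁₀(360.56) ≈ 51.14 dB
∠T = (78.69°) − (45.00°) = 33.69°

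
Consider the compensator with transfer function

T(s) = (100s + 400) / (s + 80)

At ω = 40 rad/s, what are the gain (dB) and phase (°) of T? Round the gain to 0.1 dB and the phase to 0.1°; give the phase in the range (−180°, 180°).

Substitute s = j40:
Numerator: 100(j40) + 400 = 400 + j4000
Denominator: (j40) + 80 = 80 + j40
|N| = √(400² + 4000²) ≈ 4020, ∠N ≈ 84.29°
|D| = √(80² + 40²) ≈ 89.443, ∠D ≈ 26.57°
|T| = 4020 / 89.443 ≈ 44.945
Gain = 20 log₁₀(44.945) ≈ 33.05 dB
∠T = 84.29° − 26.57° = 57.72°

33.1 dB, 57.7°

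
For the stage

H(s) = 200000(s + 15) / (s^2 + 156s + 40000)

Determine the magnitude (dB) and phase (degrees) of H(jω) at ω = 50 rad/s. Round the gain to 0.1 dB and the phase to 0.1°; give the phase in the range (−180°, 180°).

48.7 dB, 61.6°

At s = jω = j50:
zero (s+15): 15 + j50 → |·| = √(15²+50²) = √2725 ≈ 52.202, ∠ = arctan(50/15) ≈ 73.30°
quadratic: (j50)² + 156·j50 + 40000 = 37500 + j7800 → |·| ≈ 38303, ∠ ≈ 11.75°
|H| = 200000 · 52.202 / 38303 ≈ 272.57
Gain = 20 log₁₀(272.57) ≈ 48.71 dB
∠H = 73.30° − 11.75° = 61.55°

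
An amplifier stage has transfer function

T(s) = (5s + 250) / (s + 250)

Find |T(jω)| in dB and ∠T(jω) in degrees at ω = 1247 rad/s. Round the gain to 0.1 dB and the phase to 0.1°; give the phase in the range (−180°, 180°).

Substitute s = j1247:
Numerator: 5(j1247) + 250 = 250 + j6235
Denominator: (j1247) + 250 = 250 + j1247
|N| = √(250² + 6235²) ≈ 6240, ∠N ≈ 87.70°
|D| = √(250² + 1247²) ≈ 1271.8, ∠D ≈ 78.66°
|T| = 6240 / 1271.8 ≈ 4.9064
Gain = 20 log₁₀(4.9064) ≈ 13.82 dB
∠T = 87.70° − 78.66° = 9.04°

13.8 dB, 9.0°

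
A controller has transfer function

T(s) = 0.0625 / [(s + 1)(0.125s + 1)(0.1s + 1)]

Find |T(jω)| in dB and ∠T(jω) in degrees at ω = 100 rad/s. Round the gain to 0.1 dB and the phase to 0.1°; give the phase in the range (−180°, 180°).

At ω = 100 rad/s:
pole (1 + j100·1) = 1 + j100 → |·| ≈ 100, ∠ ≈ 89.43°
pole (1 + j100·0.125) = 1 + j12.5 → |·| ≈ 12.54, ∠ ≈ 85.43°
pole (1 + j100·0.1) = 1 + j10 → |·| ≈ 10.05, ∠ ≈ 84.29°
|T| = 0.0625 · 1 / (100 · 12.54 · 10.05) ≈ 4.9593e-06
Gain = 20 log₁₀(4.9593e-06) ≈ -106.09 dB
∠T = (0°) − (89.43° + 85.43° + 84.29°) = -259.15° ≡ 100.85° (principal value)

-106.1 dB, 100.9°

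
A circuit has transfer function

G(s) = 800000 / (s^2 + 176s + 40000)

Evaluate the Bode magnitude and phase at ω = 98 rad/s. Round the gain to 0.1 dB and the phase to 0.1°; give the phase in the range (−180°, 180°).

27.2 dB, -29.6°

At s = jω = j98:
quadratic: (j98)² + 176·j98 + 40000 = 30396 + j17248 → |·| ≈ 34949, ∠ ≈ 29.57°
|G| = 800000 / 34949 ≈ 22.89
Gain = 20 log₁₀(22.89) ≈ 27.19 dB
∠G = 0.00° − 29.57° = -29.57°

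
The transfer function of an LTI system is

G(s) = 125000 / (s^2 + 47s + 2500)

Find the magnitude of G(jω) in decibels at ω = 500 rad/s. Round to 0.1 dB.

At s = jω = j500:
quadratic: (j500)² + 47·j500 + 2500 = -247500 + j23500 → |·| ≈ 2.4861e+05, ∠ ≈ 174.58°
|G| = 125000 / 2.4861e+05 ≈ 0.5028
Gain = 20 log₁₀(0.5028) ≈ -5.97 dB

-6.0 dB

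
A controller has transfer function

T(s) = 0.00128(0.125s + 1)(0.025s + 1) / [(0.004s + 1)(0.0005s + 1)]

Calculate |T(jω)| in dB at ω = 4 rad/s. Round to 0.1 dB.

At ω = 4 rad/s:
zero (1 + j4·0.125) = 1 + j0.5 → |·| ≈ 1.118, ∠ ≈ 26.57°
zero (1 + j4·0.025) = 1 + j0.1 → |·| ≈ 1.005, ∠ ≈ 5.71°
pole (1 + j4·0.004) = 1 + j0.016 → |·| ≈ 1.0001, ∠ ≈ 0.92°
pole (1 + j4·0.0005) = 1 + j0.002 → |·| ≈ 1, ∠ ≈ 0.11°
|T| = 0.00128 · 1.118 · 1.005 / (1.0001 · 1) ≈ 0.0014381
Gain = 20 log₁₀(0.0014381) ≈ -56.84 dB

-56.8 dB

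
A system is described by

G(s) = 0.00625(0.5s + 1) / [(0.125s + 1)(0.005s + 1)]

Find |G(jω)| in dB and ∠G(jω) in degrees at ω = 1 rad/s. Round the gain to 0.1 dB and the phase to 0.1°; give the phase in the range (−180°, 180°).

At ω = 1 rad/s:
zero (1 + j1·0.5) = 1 + j0.5 → |·| ≈ 1.118, ∠ ≈ 26.57°
pole (1 + j1·0.125) = 1 + j0.125 → |·| ≈ 1.0078, ∠ ≈ 7.13°
pole (1 + j1·0.005) = 1 + j0.005 → |·| ≈ 1, ∠ ≈ 0.29°
|G| = 0.00625 · 1.118 / (1.0078 · 1) ≈ 0.0069334
Gain = 20 log₁₀(0.0069334) ≈ -43.18 dB
∠G = (26.57°) − (7.13° + 0.29°) = 19.15°

-43.2 dB, 19.2°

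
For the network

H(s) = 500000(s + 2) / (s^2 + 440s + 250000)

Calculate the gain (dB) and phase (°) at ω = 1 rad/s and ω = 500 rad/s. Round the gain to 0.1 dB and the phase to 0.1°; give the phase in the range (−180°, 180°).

ω = 1: 13.0 dB, 26.5°; ω = 500: 61.1 dB, -0.2°

At s = jω = j1:
zero (s+2): 2 + j1 → |·| = √(2²+1²) = √5 ≈ 2.2361, ∠ = arctan(1/2) ≈ 26.57°
quadratic: (j1)² + 440·j1 + 250000 = 249999 + j440 → |·| ≈ 2.5e+05, ∠ ≈ 0.10°
|H| = 500000 · 2.2361 / 2.5e+05 ≈ 4.4722
Gain = 20 log₁₀(4.4722) ≈ 13.01 dB
∠H = 26.57° − 0.10° = 26.47°

At s = jω = j500:
zero (s+2): 2 + j500 → |·| = √(2²+500²) = √250004 ≈ 500, ∠ = arctan(500/2) ≈ 89.77°
quadratic: (j500)² + 440·j500 + 250000 = 0 + j220000 → |·| ≈ 2.2e+05, ∠ ≈ 90.00°
|H| = 500000 · 500 / 2.2e+05 ≈ 1136.4
Gain = 20 log₁₀(1136.4) ≈ 61.11 dB
∠H = 89.77° − 90.00° = -0.23°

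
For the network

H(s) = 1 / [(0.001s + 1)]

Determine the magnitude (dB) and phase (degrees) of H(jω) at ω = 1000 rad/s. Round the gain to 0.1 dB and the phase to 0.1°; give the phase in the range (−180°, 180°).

-3.0 dB, -45.0°

At ω = 1000 rad/s:
pole (1 + j1000·0.001) = 1 + j1 → |·| ≈ 1.4142, ∠ ≈ 45.00°
|H| = 1 · 1 / (1.4142) ≈ 0.70711
Gain = 20 log₁₀(0.70711) ≈ -3.01 dB
∠H = (0°) − (45.00°) = -45.00°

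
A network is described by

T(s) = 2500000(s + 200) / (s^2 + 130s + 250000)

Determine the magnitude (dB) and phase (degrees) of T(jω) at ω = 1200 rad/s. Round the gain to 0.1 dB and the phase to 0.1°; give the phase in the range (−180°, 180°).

68.1 dB, -92.0°

At s = jω = j1200:
zero (s+200): 200 + j1200 → |·| = √(200²+1200²) = √1480000 ≈ 1216.6, ∠ = arctan(1200/200) ≈ 80.54°
quadratic: (j1200)² + 130·j1200 + 250000 = -1190000 + j156000 → |·| ≈ 1.2002e+06, ∠ ≈ 172.53°
|T| = 2500000 · 1216.6 / 1.2002e+06 ≈ 2534.2
Gain = 20 log₁₀(2534.2) ≈ 68.08 dB
∠T = 80.54° − 172.53° = -91.99°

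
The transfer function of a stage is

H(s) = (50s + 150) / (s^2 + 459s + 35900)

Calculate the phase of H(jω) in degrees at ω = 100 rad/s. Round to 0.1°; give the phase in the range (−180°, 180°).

Substitute s = j100:
Numerator: 50(j100) + 150 = 150 + j5000
Denominator: (j100)^2 + 459(j100) + 35900 = 25900 + j45900
|N| = √(150² + 5000²) ≈ 5002.2, ∠N ≈ 88.28°
|D| = √(25900² + 45900²) ≈ 52703, ∠D ≈ 60.57°
∠H = 88.28° − 60.57° = 27.71°

27.7°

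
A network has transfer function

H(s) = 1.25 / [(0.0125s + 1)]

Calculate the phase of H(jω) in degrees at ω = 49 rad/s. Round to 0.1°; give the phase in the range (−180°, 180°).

-31.5°

At ω = 49 rad/s:
pole (1 + j49·0.0125) = 1 + j0.6125 → |·| ≈ 1.1727, ∠ ≈ 31.49°
∠H = (0°) − (31.49°) = -31.49°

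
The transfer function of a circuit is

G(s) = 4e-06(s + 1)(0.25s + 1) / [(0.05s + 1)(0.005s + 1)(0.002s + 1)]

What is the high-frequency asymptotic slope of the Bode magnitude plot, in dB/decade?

-20 dB/decade

Each pole contributes −20 dB/decade at high frequency; each zero contributes +20 dB/decade.
Net: 2 zero(s) − 3 pole(s) → -20 dB/decade.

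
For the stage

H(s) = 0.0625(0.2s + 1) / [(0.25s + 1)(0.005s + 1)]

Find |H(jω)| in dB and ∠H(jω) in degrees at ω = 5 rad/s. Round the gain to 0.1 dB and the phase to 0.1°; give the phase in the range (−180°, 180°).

-25.2 dB, -7.8°

At ω = 5 rad/s:
zero (1 + j5·0.2) = 1 + j1 → |·| ≈ 1.4142, ∠ ≈ 45.00°
pole (1 + j5·0.25) = 1 + j1.25 → |·| ≈ 1.6008, ∠ ≈ 51.34°
pole (1 + j5·0.005) = 1 + j0.025 → |·| ≈ 1.0003, ∠ ≈ 1.43°
|H| = 0.0625 · 1.4142 / (1.6008 · 1.0003) ≈ 0.055198
Gain = 20 log₁₀(0.055198) ≈ -25.16 dB
∠H = (45.00°) − (51.34° + 1.43°) = -7.77°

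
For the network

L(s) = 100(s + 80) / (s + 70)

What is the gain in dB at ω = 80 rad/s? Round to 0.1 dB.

40.5 dB

At s = jω = j80:
zero (s+80): 80 + j80 → |·| = √(80²+80²) = √12800 ≈ 113.14, ∠ = arctan(80/80) ≈ 45.00°
pole (s+70): 70 + j80 → |·| = √(70²+80²) = √11300 ≈ 106.3, ∠ = arctan(80/70) ≈ 48.81°
|L| = 100 · 113.14 / 106.3 ≈ 106.43
Gain = 20 log₁₀(106.43) ≈ 40.54 dB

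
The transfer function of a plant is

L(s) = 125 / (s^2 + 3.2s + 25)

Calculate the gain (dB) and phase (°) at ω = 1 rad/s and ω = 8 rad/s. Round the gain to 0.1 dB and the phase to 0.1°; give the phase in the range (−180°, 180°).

ω = 1: 14.3 dB, -7.6°; ω = 8: 8.6 dB, -146.7°

At s = jω = j1:
quadratic: (j1)² + 3.2·j1 + 25 = 24 + j3.2 → |·| ≈ 24.212, ∠ ≈ 7.59°
|L| = 125 / 24.212 ≈ 5.1627
Gain = 20 log₁₀(5.1627) ≈ 14.26 dB
∠L = 0.00° − 7.59° = -7.59°

At s = jω = j8:
quadratic: (j8)² + 3.2·j8 + 25 = -39 + j25.6 → |·| ≈ 46.651, ∠ ≈ 146.72°
|L| = 125 / 46.651 ≈ 2.6795
Gain = 20 log₁₀(2.6795) ≈ 8.56 dB
∠L = 0.00° − 146.72° = -146.72°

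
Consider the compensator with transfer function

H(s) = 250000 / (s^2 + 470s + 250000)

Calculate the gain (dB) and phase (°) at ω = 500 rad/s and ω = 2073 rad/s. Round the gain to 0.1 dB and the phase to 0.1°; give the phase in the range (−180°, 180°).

At s = jω = j500:
quadratic: (j500)² + 470·j500 + 250000 = 0 + j235000 → |·| ≈ 2.35e+05, ∠ ≈ 90.00°
|H| = 250000 / 2.35e+05 ≈ 1.0638
Gain = 20 log₁₀(1.0638) ≈ 0.54 dB
∠H = 0.00° − 90.00° = -90.00°

At s = jω = j2073:
quadratic: (j2073)² + 470·j2073 + 250000 = -4047329 + j974310 → |·| ≈ 4.1629e+06, ∠ ≈ 166.46°
|H| = 250000 / 4.1629e+06 ≈ 0.060054
Gain = 20 log₁₀(0.060054) ≈ -24.43 dB
∠H = 0.00° − 166.46° = -166.46°

ω = 500: 0.5 dB, -90.0°; ω = 2073: -24.4 dB, -166.5°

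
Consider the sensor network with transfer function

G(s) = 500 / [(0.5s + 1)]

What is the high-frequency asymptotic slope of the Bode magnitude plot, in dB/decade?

-20 dB/decade

Each pole contributes −20 dB/decade at high frequency; each zero contributes +20 dB/decade.
Net: 0 zero(s) − 1 pole(s) → -20 dB/decade.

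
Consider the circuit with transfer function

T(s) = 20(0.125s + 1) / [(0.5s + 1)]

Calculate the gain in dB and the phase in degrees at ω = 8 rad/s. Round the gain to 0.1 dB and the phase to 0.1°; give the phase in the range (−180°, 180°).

16.7 dB, -31.0°

At ω = 8 rad/s:
zero (1 + j8·0.125) = 1 + j1 → |·| ≈ 1.4142, ∠ ≈ 45.00°
pole (1 + j8·0.5) = 1 + j4 → |·| ≈ 4.1231, ∠ ≈ 75.96°
|T| = 20 · 1.4142 / (4.1231) ≈ 6.8599
Gain = 20 log₁₀(6.8599) ≈ 16.73 dB
∠T = (45.00°) − (75.96°) = -30.96°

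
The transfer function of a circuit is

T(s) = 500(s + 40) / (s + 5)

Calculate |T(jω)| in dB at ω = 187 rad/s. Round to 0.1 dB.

54.2 dB

At s = jω = j187:
zero (s+40): 40 + j187 → |·| = √(40²+187²) = √36569 ≈ 191.23, ∠ = arctan(187/40) ≈ 77.93°
pole (s+5): 5 + j187 → |·| = √(5²+187²) = √34994 ≈ 187.07, ∠ = arctan(187/5) ≈ 88.47°
|T| = 500 · 191.23 / 187.07 ≈ 511.12
Gain = 20 log₁₀(511.12) ≈ 54.17 dB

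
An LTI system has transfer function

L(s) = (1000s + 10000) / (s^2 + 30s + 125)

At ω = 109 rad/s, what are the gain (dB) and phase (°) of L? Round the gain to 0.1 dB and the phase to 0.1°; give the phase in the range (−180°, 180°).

19.1 dB, -79.7°

Substitute s = j109:
Numerator: 1000(j109) + 10000 = 10000 + j109000
Denominator: (j109)^2 + 30(j109) + 125 = -11756 + j3270
|N| = √(10000² + 109000²) ≈ 1.0946e+05, ∠N ≈ 84.76°
|D| = √(11756² + 3270²) ≈ 12202, ∠D ≈ 164.46°
|L| = 1.0946e+05 / 12202 ≈ 8.9707
Gain = 20 log₁₀(8.9707) ≈ 19.06 dB
∠L = 84.76° − 164.46° = -79.70°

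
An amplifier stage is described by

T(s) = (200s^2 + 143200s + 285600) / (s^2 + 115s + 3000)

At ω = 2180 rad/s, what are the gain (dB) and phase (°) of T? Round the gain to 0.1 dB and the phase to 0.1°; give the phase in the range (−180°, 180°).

Substitute s = j2180:
Numerator: 200(j2180)^2 + 143200(j2180) + 285600 = -950194400 + j312176000
Denominator: (j2180)^2 + 115(j2180) + 3000 = -4749400 + j250700
|N| = √(950194400² + 312176000²) ≈ 1.0002e+09, ∠N ≈ 161.81°
|D| = √(4749400² + 250700²) ≈ 4.756e+06, ∠D ≈ 176.98°
|T| = 1.0002e+09 / 4.756e+06 ≈ 210.3
Gain = 20 log₁₀(210.3) ≈ 46.46 dB
∠T = 161.81° − 176.98° = -15.17°

46.5 dB, -15.2°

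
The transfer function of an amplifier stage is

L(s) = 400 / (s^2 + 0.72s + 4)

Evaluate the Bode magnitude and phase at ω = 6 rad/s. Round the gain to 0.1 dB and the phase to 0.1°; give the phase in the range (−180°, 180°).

21.9 dB, -172.3°

At s = jω = j6:
quadratic: (j6)² + 0.72·j6 + 4 = -32 + j4.32 → |·| ≈ 32.29, ∠ ≈ 172.31°
|L| = 400 / 32.29 ≈ 12.388
Gain = 20 log₁₀(12.388) ≈ 21.86 dB
∠L = 0.00° − 172.31° = -172.31°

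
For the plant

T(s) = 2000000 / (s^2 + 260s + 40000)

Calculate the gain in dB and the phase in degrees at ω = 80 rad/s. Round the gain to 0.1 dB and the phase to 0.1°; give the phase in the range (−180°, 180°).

34.1 dB, -31.8°

At s = jω = j80:
quadratic: (j80)² + 260·j80 + 40000 = 33600 + j20800 → |·| ≈ 39517, ∠ ≈ 31.76°
|T| = 2000000 / 39517 ≈ 50.611
Gain = 20 log₁₀(50.611) ≈ 34.08 dB
∠T = 0.00° − 31.76° = -31.76°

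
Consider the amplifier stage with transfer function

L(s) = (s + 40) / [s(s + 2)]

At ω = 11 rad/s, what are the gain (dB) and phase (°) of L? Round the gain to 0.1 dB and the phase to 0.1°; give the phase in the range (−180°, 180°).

At s = jω = j11:
zero (s+40): 40 + j11 → |·| = √(40²+11²) = √1721 ≈ 41.485, ∠ = arctan(11/40) ≈ 15.38°
pole (s+2): 2 + j11 → |·| = √(2²+11²) = √125 ≈ 11.18, ∠ = arctan(11/2) ≈ 79.70°
pole at origin: |s| = 11, ∠ = 90.00° (in denominator)
|L| = 1 · 41.485 / 122.98 ≈ 0.33733
Gain = 20 log₁₀(0.33733) ≈ -9.44 dB
∠L = 15.38° − 169.70° = -154.32°

-9.4 dB, -154.3°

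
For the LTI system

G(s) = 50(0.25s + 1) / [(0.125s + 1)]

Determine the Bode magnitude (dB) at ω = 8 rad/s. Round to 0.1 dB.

At ω = 8 rad/s:
zero (1 + j8·0.25) = 1 + j2 → |·| ≈ 2.2361, ∠ ≈ 63.43°
pole (1 + j8·0.125) = 1 + j1 → |·| ≈ 1.4142, ∠ ≈ 45.00°
|G| = 50 · 2.2361 / (1.4142) ≈ 79.059
Gain = 20 log₁₀(79.059) ≈ 37.96 dB

38.0 dB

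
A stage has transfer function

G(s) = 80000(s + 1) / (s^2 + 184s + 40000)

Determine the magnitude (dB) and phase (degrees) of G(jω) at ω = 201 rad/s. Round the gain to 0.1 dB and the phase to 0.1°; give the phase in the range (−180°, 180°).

52.8 dB, -0.9°

At s = jω = j201:
zero (s+1): 1 + j201 → |·| = √(1²+201²) = √40402 ≈ 201, ∠ = arctan(201/1) ≈ 89.71°
quadratic: (j201)² + 184·j201 + 40000 = -401 + j36984 → |·| ≈ 36986, ∠ ≈ 90.62°
|G| = 80000 · 201 / 36986 ≈ 434.76
Gain = 20 log₁₀(434.76) ≈ 52.76 dB
∠G = 89.71° − 90.62° = -0.91°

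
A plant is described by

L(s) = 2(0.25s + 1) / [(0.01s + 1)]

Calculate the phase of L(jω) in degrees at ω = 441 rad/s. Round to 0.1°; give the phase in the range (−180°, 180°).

At ω = 441 rad/s:
zero (1 + j441·0.25) = 1 + j110.25 → |·| ≈ 110.25, ∠ ≈ 89.48°
pole (1 + j441·0.01) = 1 + j4.41 → |·| ≈ 4.522, ∠ ≈ 77.22°
∠L = (89.48°) − (77.22°) = 12.26°

12.3°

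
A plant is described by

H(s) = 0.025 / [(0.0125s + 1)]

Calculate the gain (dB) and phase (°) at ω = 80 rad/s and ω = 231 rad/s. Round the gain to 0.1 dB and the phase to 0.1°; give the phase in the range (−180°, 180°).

ω = 80: -35.1 dB, -45.0°; ω = 231: -41.7 dB, -70.9°

At ω = 80 rad/s:
pole (1 + j80·0.0125) = 1 + j1 → |·| ≈ 1.4142, ∠ ≈ 45.00°
|H| = 0.025 · 1 / (1.4142) ≈ 0.017678
Gain = 20 log₁₀(0.017678) ≈ -35.05 dB
∠H = (0°) − (45.00°) = -45.00°

At ω = 231 rad/s:
pole (1 + j231·0.0125) = 1 + j2.8875 → |·| ≈ 3.0558, ∠ ≈ 70.90°
|H| = 0.025 · 1 / (3.0558) ≈ 0.0081812
Gain = 20 log₁₀(0.0081812) ≈ -41.74 dB
∠H = (0°) − (70.90°) = -70.90°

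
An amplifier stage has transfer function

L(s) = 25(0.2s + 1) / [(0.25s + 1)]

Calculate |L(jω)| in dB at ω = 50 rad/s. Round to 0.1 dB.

At ω = 50 rad/s:
zero (1 + j50·0.2) = 1 + j10 → |·| ≈ 10.05, ∠ ≈ 84.29°
pole (1 + j50·0.25) = 1 + j12.5 → |·| ≈ 12.54, ∠ ≈ 85.43°
|L| = 25 · 10.05 / (12.54) ≈ 20.036
Gain = 20 log₁₀(20.036) ≈ 26.04 dB

26.0 dB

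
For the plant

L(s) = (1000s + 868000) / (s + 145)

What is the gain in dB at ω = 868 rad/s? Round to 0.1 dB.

Substitute s = j868:
Numerator: 1000(j868) + 868000 = 868000 + j868000
Denominator: (j868) + 145 = 145 + j868
|N| = √(868000² + 868000²) ≈ 1.2275e+06, ∠N ≈ 45.00°
|D| = √(145² + 868²) ≈ 880.03, ∠D ≈ 80.52°
|L| = 1.2275e+06 / 880.03 ≈ 1394.8
Gain = 20 log₁₀(1394.8) ≈ 62.89 dB

62.9 dB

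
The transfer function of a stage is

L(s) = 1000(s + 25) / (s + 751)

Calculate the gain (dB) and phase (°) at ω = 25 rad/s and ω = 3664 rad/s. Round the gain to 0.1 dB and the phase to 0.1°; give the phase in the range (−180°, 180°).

ω = 25: 33.5 dB, 43.1°; ω = 3664: 59.8 dB, 11.2°

At s = jω = j25:
zero (s+25): 25 + j25 → |·| = √(25²+25²) = √1250 ≈ 35.355, ∠ = arctan(25/25) ≈ 45.00°
pole (s+751): 751 + j25 → |·| = √(751²+25²) = √564626 ≈ 751.42, ∠ = arctan(25/751) ≈ 1.91°
|L| = 1000 · 35.355 / 751.42 ≈ 47.051
Gain = 20 log₁₀(47.051) ≈ 33.45 dB
∠L = 45.00° − 1.91° = 43.09°

At s = jω = j3664:
zero (s+25): 25 + j3664 → |·| = √(25²+3664²) = √13425521 ≈ 3664.1, ∠ = arctan(3664/25) ≈ 89.61°
pole (s+751): 751 + j3664 → |·| = √(751²+3664²) = √13988897 ≈ 3740.2, ∠ = arctan(3664/751) ≈ 78.42°
|L| = 1000 · 3664.1 / 3740.2 ≈ 979.65
Gain = 20 log₁₀(979.65) ≈ 59.82 dB
∠L = 89.61° − 78.42° = 11.19°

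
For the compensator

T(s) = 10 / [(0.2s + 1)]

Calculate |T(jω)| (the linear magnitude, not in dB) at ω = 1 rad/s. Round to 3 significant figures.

9.81

At ω = 1 rad/s:
pole (1 + j1·0.2) = 1 + j0.2 → |·| ≈ 1.0198, ∠ ≈ 11.31°
|T| = 10 · 1 / (1.0198) ≈ 9.8058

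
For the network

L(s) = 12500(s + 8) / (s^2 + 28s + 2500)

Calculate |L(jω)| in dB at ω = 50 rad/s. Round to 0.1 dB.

53.1 dB

At s = jω = j50:
zero (s+8): 8 + j50 → |·| = √(8²+50²) = √2564 ≈ 50.636, ∠ = arctan(50/8) ≈ 80.91°
quadratic: (j50)² + 28·j50 + 2500 = 0 + j1400 → |·| ≈ 1400, ∠ ≈ 90.00°
|L| = 12500 · 50.636 / 1400 ≈ 452.11
Gain = 20 log₁₀(452.11) ≈ 53.10 dB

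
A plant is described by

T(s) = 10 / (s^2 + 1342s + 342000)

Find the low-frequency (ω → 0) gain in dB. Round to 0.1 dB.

T(0) = 10 / 342000 ≈ 2.924e-05
20 log₁₀(2.924e-05) ≈ -90.68 dB

-90.7 dB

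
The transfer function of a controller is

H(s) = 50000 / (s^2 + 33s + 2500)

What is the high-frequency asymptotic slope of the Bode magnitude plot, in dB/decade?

Each pole contributes −20 dB/decade at high frequency; each zero contributes +20 dB/decade.
Net: 0 zero(s) − 2 pole(s) → -40 dB/decade.

-40 dB/decade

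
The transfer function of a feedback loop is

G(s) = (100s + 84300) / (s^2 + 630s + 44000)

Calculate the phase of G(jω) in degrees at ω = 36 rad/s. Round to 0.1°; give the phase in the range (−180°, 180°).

Substitute s = j36:
Numerator: 100(j36) + 84300 = 84300 + j3600
Denominator: (j36)^2 + 630(j36) + 44000 = 42704 + j22680
|N| = √(84300² + 3600²) ≈ 84377, ∠N ≈ 2.45°
|D| = √(42704² + 22680²) ≈ 48353, ∠D ≈ 27.97°
∠G = 2.45° − 27.97° = -25.52°

-25.5°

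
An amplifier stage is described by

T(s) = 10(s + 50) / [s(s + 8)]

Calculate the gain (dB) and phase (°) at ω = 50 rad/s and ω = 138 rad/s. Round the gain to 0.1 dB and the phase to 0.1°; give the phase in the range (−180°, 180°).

ω = 50: -11.1 dB, -125.9°; ω = 138: -22.3 dB, -106.6°

At s = jω = j50:
zero (s+50): 50 + j50 → |·| = √(50²+50²) = √5000 ≈ 70.711, ∠ = arctan(50/50) ≈ 45.00°
pole (s+8): 8 + j50 → |·| = √(8²+50²) = √2564 ≈ 50.636, ∠ = arctan(50/8) ≈ 80.91°
pole at origin: |s| = 50, ∠ = 90.00° (in denominator)
|T| = 10 · 70.711 / 2531.8 ≈ 0.27929
Gain = 20 log₁₀(0.27929) ≈ -11.08 dB
∠T = 45.00° − 170.91° = -125.91°

At s = jω = j138:
zero (s+50): 50 + j138 → |·| = √(50²+138²) = √21544 ≈ 146.78, ∠ = arctan(138/50) ≈ 70.08°
pole (s+8): 8 + j138 → |·| = √(8²+138²) = √19108 ≈ 138.23, ∠ = arctan(138/8) ≈ 86.68°
pole at origin: |s| = 138, ∠ = 90.00° (in denominator)
|T| = 10 · 146.78 / 19076 ≈ 0.076945
Gain = 20 log₁₀(0.076945) ≈ -22.28 dB
∠T = 70.08° − 176.68° = -106.60°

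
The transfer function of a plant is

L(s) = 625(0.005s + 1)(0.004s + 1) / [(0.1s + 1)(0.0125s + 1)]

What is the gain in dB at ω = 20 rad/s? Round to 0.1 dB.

48.7 dB

At ω = 20 rad/s:
zero (1 + j20·0.005) = 1 + j0.1 → |·| ≈ 1.005, ∠ ≈ 5.71°
zero (1 + j20·0.004) = 1 + j0.08 → |·| ≈ 1.0032, ∠ ≈ 4.57°
pole (1 + j20·0.1) = 1 + j2 → |·| ≈ 2.2361, ∠ ≈ 63.43°
pole (1 + j20·0.0125) = 1 + j0.25 → |·| ≈ 1.0308, ∠ ≈ 14.04°
|L| = 625 · 1.005 · 1.0032 / (2.2361 · 1.0308) ≈ 273.38
Gain = 20 log₁₀(273.38) ≈ 48.74 dB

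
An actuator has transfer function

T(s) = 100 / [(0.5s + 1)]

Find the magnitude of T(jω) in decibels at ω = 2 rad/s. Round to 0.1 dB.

37.0 dB

At ω = 2 rad/s:
pole (1 + j2·0.5) = 1 + j1 → |·| ≈ 1.4142, ∠ ≈ 45.00°
|T| = 100 · 1 / (1.4142) ≈ 70.711
Gain = 20 log₁₀(70.711) ≈ 36.99 dB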